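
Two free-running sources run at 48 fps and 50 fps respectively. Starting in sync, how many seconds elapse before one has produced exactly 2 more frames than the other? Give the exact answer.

1 seconds

The gap grows by |50 − 48| = 2 frames per second.
Time for a 2-frame gap: 2 ÷ (2) = 1 s.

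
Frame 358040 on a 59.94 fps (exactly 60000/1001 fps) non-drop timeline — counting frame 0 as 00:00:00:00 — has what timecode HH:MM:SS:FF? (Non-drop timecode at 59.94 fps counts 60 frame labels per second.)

358040 ÷ 60 = 5967 full seconds, remainder 20 frames.
5967 s = 1 h 39 min 27 s.
Timecode: 01:39:27:20.

01:39:27:20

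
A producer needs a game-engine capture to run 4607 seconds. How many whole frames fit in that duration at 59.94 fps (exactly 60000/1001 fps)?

276143 frames

Frames = 4607 × 60000/1001 = 276420000/1001 ≈ 276143.8561.
Complete frames: 276143.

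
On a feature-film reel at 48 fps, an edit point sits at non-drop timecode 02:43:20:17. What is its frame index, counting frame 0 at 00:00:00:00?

470417

Total seconds to the label: (2 × 3600 + 43 × 60 + 20) = 9800.
Frame index = 9800 × 48 + 17 = 470417.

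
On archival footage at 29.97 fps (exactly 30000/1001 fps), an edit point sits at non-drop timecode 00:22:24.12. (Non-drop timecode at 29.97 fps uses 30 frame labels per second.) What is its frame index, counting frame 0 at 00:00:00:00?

40332

Total seconds to the label: (0 × 3600 + 22 × 60 + 24) = 1344.
Frame index = 1344 × 30 + 12 = 40332.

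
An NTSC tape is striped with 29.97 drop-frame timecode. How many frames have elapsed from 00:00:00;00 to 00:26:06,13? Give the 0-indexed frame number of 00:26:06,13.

Complete 10-minute blocks: 2, each 17982 frames → 35964.
Remaining 6 whole minutes in the current block: 1800 + 5 × 1798 = 10790 frames.
Within the current minute: 6 × 30 + 13 − 2 = 191 (labels ;00/;01 skipped at this minute). Total = 35964 + 10790 + 191 = 46945.

46945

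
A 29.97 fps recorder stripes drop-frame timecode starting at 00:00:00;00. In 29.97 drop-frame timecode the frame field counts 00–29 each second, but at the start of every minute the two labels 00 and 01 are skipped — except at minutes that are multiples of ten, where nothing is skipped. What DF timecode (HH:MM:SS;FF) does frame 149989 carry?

Ten DF minutes hold 17982 frames, so frame 149989 lies in block 8 (frames 143856–161837) with 6133 frames into that block.
The block's first minute is 1800 frames and the rest 1798 each; 6133 frames reaches minute 3, so 8 × 18 + 3 × 2 = 150 labels have been skipped so far.
Adding those back, label number 149989 + 150 = 150139 at 30 labels/s is 5004 s + 19 f = 1 h 23 min 24 s frame 19, i.e. 01:23:24;19.

01:23:24;19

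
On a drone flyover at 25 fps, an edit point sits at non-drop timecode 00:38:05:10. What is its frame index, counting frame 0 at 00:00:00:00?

57135

Total seconds to the label: (0 × 3600 + 38 × 60 + 5) = 2285.
Frame index = 2285 × 25 + 10 = 57135.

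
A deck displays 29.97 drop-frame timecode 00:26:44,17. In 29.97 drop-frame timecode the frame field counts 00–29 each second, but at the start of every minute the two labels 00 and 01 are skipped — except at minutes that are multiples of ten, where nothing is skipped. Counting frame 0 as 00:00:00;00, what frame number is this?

48089

As if non-drop at 30 labels/s: (0 × 3600 + 26 × 60 + 44) × 30 + 17 = 48137.
Minute boundaries passed: 26; those not divisible by 10: 26 − 2 = 24; dropped labels = 2 × 24 = 48.
Actual frame index = 48137 − 48 = 48089.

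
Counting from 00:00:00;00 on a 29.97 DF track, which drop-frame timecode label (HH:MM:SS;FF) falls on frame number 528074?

04:53:40;02

Each 10-minute DF block holds 10 × 60 × 30 − 9 × 2 = 17982 frames. 528074 ÷ 17982 → 29 full blocks, remainder 6596.
Within the partial block the first minute is 1800 frames and each further minute 1798, so 3 further minute boundaries passed. Total skipped labels = 18 × 29 + 2 × 3 = 528.
Non-drop label index = 528074 + 528 = 528602; at 30 labels/s that is 04:53:40:02, i.e. DF 04:53:40;02.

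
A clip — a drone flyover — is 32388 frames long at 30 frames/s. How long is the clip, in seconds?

1079.6 seconds

Running time = 32388 / (30) = 1079.6 s.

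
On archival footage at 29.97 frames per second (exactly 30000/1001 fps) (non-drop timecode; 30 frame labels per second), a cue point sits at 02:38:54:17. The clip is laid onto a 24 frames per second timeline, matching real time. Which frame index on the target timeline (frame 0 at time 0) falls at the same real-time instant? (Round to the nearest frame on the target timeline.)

Source frame index: (2×3600 + 38×60 + 54) × 30 + 17 = 286037.
Real time: 286037 / (30000/1001) = 286323037/30000 s.
Target frame: (286323037/30000) × (24) = 286323037/1250 ≈ 229058.430 → 229058.

frame 229058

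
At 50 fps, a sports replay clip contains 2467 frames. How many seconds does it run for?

Running time = 2467 / (50) = 49.34 s.

49.34 seconds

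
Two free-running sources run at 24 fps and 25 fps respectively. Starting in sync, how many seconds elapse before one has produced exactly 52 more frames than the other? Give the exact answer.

52 seconds

The gap grows by |25 − 24| = 1 frame per second.
Time for a 52-frame gap: 52 ÷ (1) = 52 s.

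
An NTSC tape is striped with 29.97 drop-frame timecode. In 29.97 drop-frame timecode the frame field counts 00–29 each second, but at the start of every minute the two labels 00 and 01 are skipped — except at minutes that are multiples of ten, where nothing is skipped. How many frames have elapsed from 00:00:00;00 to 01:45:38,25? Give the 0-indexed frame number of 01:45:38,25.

189975

Complete 10-minute blocks: 10, each 17982 frames → 179820.
Remaining 5 whole minutes in the current block: 1800 + 4 × 1798 = 8992 frames.
Within the current minute: 38 × 30 + 25 − 2 = 1163 (labels ;00/;01 skipped at this minute). Total = 179820 + 8992 + 1163 = 189975.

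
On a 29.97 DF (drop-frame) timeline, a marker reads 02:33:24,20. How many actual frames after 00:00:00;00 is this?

275864

Complete 10-minute blocks: 15, each 17982 frames → 269730.
Remaining 3 whole minutes in the current block: 1800 + 2 × 1798 = 5396 frames.
Within the current minute: 24 × 30 + 20 − 2 = 738 (labels ;00/;01 skipped at this minute). Total = 269730 + 5396 + 738 = 275864.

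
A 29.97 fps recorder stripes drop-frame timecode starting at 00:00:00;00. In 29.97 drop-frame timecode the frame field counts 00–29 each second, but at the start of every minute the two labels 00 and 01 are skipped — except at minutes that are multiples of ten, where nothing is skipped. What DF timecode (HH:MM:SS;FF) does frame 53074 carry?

00:29:30;28

Ten DF minutes hold 17982 frames, so frame 53074 lies in block 2 (frames 35964–53945) with 17110 frames into that block.
The block's first minute is 1800 frames and the rest 1798 each; 17110 frames reaches minute 9, so 2 × 18 + 9 × 2 = 54 labels have been skipped so far.
Adding those back, label number 53074 + 54 = 53128 at 30 labels/s is 1770 s + 28 f = 0 h 29 min 30 s frame 28, i.e. 00:29:30;28.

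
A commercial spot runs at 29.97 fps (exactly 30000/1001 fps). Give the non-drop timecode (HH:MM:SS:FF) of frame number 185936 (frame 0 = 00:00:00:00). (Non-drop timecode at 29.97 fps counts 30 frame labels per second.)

01:43:17:26

185936 ÷ 30 = 6197 full seconds, remainder 26 frames.
6197 s = 1 h 43 min 17 s.
Timecode: 01:43:17:26.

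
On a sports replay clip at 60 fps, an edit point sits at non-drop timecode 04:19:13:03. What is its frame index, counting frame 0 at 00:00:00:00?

933183

Total seconds to the label: (4 × 3600 + 19 × 60 + 13) = 15553.
Frame index = 15553 × 60 + 3 = 933183.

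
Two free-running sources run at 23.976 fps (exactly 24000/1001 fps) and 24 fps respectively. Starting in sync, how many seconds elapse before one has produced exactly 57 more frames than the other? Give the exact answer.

The gap grows by |24 − 24000/1001| = 24/1001 frames per second.
Time for a 57-frame gap: 57 ÷ (24/1001) = 2377.375 s.

2377.375 seconds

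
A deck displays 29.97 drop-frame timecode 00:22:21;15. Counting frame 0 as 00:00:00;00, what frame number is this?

40205

Complete 10-minute blocks: 2, each 17982 frames → 35964.
Remaining 2 whole minutes in the current block: 1800 + 1 × 1798 = 3598 frames.
Within the current minute: 21 × 30 + 15 − 2 = 643 (labels ;00/;01 skipped at this minute). Total = 35964 + 3598 + 643 = 40205.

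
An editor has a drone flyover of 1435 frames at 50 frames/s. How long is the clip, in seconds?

28.7 seconds

Running time = 1435 / (50) = 28.7 s.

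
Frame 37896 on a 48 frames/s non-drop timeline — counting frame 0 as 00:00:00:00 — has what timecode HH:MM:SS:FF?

00:13:09:24

37896 ÷ 48 = 789 full seconds, remainder 24 frames.
789 s = 0 h 13 min 9 s.
Timecode: 00:13:09:24.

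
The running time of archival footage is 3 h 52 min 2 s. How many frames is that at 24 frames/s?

334128 frames

3 h 52 min 2 s = 13922 s.
Frames = 13922 × 24 = 334128.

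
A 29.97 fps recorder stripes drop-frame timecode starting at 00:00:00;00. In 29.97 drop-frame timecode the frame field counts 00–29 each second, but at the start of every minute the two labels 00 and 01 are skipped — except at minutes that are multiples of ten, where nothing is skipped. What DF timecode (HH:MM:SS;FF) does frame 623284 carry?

05:46:36;28

Ten DF minutes hold 17982 frames, so frame 623284 lies in block 34 (frames 611388–629369) with 11896 frames into that block.
The block's first minute is 1800 frames and the rest 1798 each; 11896 frames reaches minute 6, so 34 × 18 + 6 × 2 = 624 labels have been skipped so far.
Adding those back, label number 623284 + 624 = 623908 at 30 labels/s is 20796 s + 28 f = 5 h 46 min 36 s frame 28, i.e. 05:46:36;28.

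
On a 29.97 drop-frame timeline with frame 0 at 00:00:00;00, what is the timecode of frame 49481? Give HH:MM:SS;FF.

Each 10-minute DF block holds 10 × 60 × 30 − 9 × 2 = 17982 frames. 49481 ÷ 17982 → 2 full blocks, remainder 13517.
Within the partial block the first minute is 1800 frames and each further minute 1798, so 7 further minute boundaries passed. Total skipped labels = 18 × 2 + 2 × 7 = 50.
Non-drop label index = 49481 + 50 = 49531; at 30 labels/s that is 00:27:31:01, i.e. DF 00:27:31;01.

00:27:31;01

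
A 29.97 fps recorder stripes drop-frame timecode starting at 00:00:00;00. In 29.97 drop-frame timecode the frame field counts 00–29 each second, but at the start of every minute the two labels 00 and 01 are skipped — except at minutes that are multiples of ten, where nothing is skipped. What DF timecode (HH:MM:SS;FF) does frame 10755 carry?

Each 10-minute DF block holds 10 × 60 × 30 − 9 × 2 = 17982 frames. 10755 ÷ 17982 → 0 full blocks, remainder 10755.
Within the partial block the first minute is 1800 frames and each further minute 1798, so 5 further minute boundaries passed. Total skipped labels = 18 × 0 + 2 × 5 = 10.
Non-drop label index = 10755 + 10 = 10765; at 30 labels/s that is 00:05:58:25, i.e. DF 00:05:58;25.

00:05:58;25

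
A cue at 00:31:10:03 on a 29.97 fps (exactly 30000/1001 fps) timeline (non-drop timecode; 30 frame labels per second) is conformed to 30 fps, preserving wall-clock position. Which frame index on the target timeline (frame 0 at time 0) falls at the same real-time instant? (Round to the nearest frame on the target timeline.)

Source frame index: (0×3600 + 31×60 + 10) × 30 + 3 = 56103.
Real time: 56103 / (30000/1001) = 18719701/10000 s.
Target frame: (18719701/10000) × (30) = 56159103/1000 ≈ 56159.103 → 56159.

frame 56159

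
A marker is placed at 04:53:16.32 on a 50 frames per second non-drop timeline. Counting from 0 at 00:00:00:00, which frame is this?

Total seconds to the label: (4 × 3600 + 53 × 60 + 16) = 17596.
Frame index = 17596 × 50 + 32 = 879832.

879832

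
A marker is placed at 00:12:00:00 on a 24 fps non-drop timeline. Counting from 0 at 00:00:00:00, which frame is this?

frame 17280

Total seconds to the label: (0 × 3600 + 12 × 60 + 0) = 720.
Frame index = 720 × 24 + 0 = 17280.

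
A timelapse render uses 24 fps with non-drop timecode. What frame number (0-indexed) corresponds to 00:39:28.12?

Total seconds to the label: (0 × 3600 + 39 × 60 + 28) = 2368.
Frame index = 2368 × 24 + 12 = 56844.

56844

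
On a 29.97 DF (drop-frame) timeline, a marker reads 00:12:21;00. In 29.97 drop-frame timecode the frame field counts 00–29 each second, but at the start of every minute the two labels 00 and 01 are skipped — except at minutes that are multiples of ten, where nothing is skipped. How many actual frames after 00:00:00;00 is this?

22208

Complete 10-minute blocks: 1, each 17982 frames → 17982.
Remaining 2 whole minutes in the current block: 1800 + 1 × 1798 = 3598 frames.
Within the current minute: 21 × 30 + 0 − 2 = 628 (labels ;00/;01 skipped at this minute). Total = 17982 + 3598 + 628 = 22208.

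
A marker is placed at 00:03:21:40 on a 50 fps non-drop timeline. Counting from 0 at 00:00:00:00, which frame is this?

Total seconds to the label: (0 × 3600 + 3 × 60 + 21) = 201.
Frame index = 201 × 50 + 40 = 10090.

frame 10090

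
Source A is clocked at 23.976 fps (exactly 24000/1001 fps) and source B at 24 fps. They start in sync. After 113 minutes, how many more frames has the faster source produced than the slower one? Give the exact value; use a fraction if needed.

113 min = 6780 s.
A emits 24000/1001 × 6780 = 162720000/1001 frames; B emits 24 × 6780 = 162720.
Difference = 162720/1001 frames (≈ 162.5574); B is ahead of A.

162720/1001 frames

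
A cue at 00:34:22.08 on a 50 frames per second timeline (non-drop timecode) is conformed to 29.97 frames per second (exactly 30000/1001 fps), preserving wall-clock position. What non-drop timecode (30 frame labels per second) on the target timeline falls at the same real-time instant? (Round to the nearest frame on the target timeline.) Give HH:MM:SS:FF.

00:34:20:03

Source frame index: (0×3600 + 34×60 + 22) × 50 + 8 = 103108.
Real time: 103108 / (50) = 51554/25 s.
Target frame: (51554/25) × (30000/1001) = 61864800/1001 ≈ 61802.997 → 61803.
At 30 labels/s: frame 61803 → 00:34:20:03.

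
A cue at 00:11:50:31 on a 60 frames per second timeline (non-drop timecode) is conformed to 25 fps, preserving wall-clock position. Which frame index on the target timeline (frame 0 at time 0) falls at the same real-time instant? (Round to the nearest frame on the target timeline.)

frame 17763

Source frame index: (0×3600 + 11×60 + 50) × 60 + 31 = 42631.
Real time: 42631 / (60) = 42631/60 s.
Target frame: (42631/60) × (25) = 213155/12 ≈ 17762.917 → 17763.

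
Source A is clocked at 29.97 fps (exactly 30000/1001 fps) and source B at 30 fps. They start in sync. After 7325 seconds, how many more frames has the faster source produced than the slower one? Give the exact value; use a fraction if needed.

219750/1001 frames

A emits 30000/1001 × 7325 = 219750000/1001 frames; B emits 30 × 7325 = 219750.
Difference = 219750/1001 frames (≈ 219.5305); B is ahead of A.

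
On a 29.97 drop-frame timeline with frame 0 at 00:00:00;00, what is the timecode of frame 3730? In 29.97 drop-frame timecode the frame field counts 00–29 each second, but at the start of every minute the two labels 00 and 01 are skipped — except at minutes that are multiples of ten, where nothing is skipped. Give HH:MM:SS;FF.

00:02:04;14

Ten DF minutes hold 17982 frames, so frame 3730 lies in block 0 (frames 0–17981) with 3730 frames into that block.
The block's first minute is 1800 frames and the rest 1798 each; 3730 frames reaches minute 2, so 0 × 18 + 2 × 2 = 4 labels have been skipped so far.
Adding those back, label number 3730 + 4 = 3734 at 30 labels/s is 124 s + 14 f = 0 h 2 min 4 s frame 14, i.e. 00:02:04;14.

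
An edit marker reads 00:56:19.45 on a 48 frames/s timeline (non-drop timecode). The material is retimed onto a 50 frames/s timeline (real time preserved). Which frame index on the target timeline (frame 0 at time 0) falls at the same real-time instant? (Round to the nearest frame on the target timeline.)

frame 168997

Source frame index: (0×3600 + 56×60 + 19) × 48 + 45 = 162237.
Real time: 162237 / (48) = 54079/16 s.
Target frame: (54079/16) × (50) = 1351975/8 ≈ 168996.875 → 168997.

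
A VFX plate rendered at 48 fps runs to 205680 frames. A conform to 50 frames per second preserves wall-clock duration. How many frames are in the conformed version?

Target frames = source frames × (target rate / source rate) = 205680 × (50)/(48) = 205680 × 25/24 = 214250.

214250 frames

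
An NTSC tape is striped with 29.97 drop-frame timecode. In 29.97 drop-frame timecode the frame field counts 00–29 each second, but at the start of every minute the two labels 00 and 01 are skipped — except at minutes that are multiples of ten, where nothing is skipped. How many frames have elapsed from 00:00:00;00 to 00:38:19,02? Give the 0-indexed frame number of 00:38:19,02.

68902

As if non-drop at 30 labels/s: (0 × 3600 + 38 × 60 + 19) × 30 + 2 = 68972.
Minute boundaries passed: 38; those not divisible by 10: 38 − 3 = 35; dropped labels = 2 × 35 = 70.
Actual frame index = 68972 − 70 = 68902.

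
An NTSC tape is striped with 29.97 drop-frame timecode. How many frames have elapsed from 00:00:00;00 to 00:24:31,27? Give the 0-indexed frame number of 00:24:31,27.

44113

Complete 10-minute blocks: 2, each 17982 frames → 35964.
Remaining 4 whole minutes in the current block: 1800 + 3 × 1798 = 7194 frames.
Within the current minute: 31 × 30 + 27 − 2 = 955 (labels ;00/;01 skipped at this minute). Total = 35964 + 7194 + 955 = 44113.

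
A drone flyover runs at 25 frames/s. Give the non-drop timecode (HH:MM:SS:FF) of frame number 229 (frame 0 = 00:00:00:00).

229 ÷ 25 = 9 full seconds, remainder 4 frames.
9 s = 0 h 0 min 9 s.
Timecode: 00:00:09:04.

00:00:09:04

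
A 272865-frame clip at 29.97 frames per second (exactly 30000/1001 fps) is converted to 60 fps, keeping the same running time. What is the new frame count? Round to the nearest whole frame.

546276 frames

Frames at target rate = 272865 × (60) / (30000/1001) = 54627573/100 ≈ 546275.730.
Nearest whole frame: 546276.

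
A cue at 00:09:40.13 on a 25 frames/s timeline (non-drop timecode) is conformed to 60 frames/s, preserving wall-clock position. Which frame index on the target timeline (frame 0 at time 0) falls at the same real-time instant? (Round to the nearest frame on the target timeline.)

frame 34831

Source frame index: (0×3600 + 9×60 + 40) × 25 + 13 = 14513.
Real time: 14513 / (25) = 14513/25 s.
Target frame: (14513/25) × (60) = 174156/5 ≈ 34831.200 → 34831.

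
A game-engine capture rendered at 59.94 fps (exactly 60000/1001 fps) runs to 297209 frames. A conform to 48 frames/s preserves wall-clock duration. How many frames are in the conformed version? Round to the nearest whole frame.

Frames at target rate = 297209 × (48) / (60000/1001) = 297506209/1250 ≈ 238004.967.
Nearest whole frame: 238005.

238005 frames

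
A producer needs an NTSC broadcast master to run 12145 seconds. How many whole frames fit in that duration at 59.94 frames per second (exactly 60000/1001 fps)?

727972 frames

Frames = 12145 × 60000/1001 = 104100000/143 ≈ 727972.0280.
Complete frames: 727972.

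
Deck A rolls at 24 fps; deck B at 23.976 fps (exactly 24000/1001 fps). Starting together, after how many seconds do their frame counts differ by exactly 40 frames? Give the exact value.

The gap grows by |24000/1001 − 24| = 24/1001 frames per second.
Time for a 40-frame gap: 40 ÷ (24/1001) = 5005/3 s.

5005/3 seconds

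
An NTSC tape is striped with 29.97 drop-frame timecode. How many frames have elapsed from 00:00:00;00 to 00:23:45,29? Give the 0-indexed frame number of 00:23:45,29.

As if non-drop at 30 labels/s: (0 × 3600 + 23 × 60 + 45) × 30 + 29 = 42779.
Minute boundaries passed: 23; those not divisible by 10: 23 − 2 = 21; dropped labels = 2 × 21 = 42.
Actual frame index = 42779 − 42 = 42737.

42737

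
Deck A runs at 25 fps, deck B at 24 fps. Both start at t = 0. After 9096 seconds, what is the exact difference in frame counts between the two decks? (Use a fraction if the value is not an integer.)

A emits 25 × 9096 = 227400 frames; B emits 24 × 9096 = 218304.
Difference = 9096 frames; B is behind A.

9096 frames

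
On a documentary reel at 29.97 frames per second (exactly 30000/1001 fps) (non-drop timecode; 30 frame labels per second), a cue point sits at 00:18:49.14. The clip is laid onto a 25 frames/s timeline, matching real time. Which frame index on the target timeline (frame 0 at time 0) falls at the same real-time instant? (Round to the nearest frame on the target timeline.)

frame 28265

Source frame index: (0×3600 + 18×60 + 49) × 30 + 14 = 33884.
Real time: 33884 / (30000/1001) = 8479471/7500 s.
Target frame: (8479471/7500) × (25) = 8479471/300 ≈ 28264.903 → 28265.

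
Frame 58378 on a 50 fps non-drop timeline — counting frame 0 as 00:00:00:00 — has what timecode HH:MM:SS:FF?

58378 ÷ 50 = 1167 full seconds, remainder 28 frames.
1167 s = 0 h 19 min 27 s.
Timecode: 00:19:27:28.

00:19:27:28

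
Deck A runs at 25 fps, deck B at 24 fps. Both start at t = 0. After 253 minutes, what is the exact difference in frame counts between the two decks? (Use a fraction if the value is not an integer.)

253 min = 15180 s.
A emits 25 × 15180 = 379500 frames; B emits 24 × 15180 = 364320.
Difference = 15180 frames; B is behind A.

15180 frames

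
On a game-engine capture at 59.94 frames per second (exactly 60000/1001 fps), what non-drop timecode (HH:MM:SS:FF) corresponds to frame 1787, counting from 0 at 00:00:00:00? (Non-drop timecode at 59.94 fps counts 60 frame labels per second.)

1787 ÷ 60 = 29 full seconds, remainder 47 frames.
29 s = 0 h 0 min 29 s.
Timecode: 00:00:29:47.

00:00:29:47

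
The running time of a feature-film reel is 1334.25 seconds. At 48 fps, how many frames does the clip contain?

Frames = 1334.25 × 48 = 64044.

64044 frames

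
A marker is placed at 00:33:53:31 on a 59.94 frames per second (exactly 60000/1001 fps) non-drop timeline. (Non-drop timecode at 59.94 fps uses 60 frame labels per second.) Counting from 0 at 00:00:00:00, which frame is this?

frame 122011

Total seconds to the label: (0 × 3600 + 33 × 60 + 53) = 2033.
Frame index = 2033 × 60 + 31 = 122011.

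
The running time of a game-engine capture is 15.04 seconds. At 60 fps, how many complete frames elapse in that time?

Frames = 15.04 × 60 = 4512/5 ≈ 902.4000.
Complete frames: 902.

902 frames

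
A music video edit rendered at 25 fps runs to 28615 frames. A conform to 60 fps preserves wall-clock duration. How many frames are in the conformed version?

Target frames = source frames × (target rate / source rate) = 28615 × (60)/(25) = 28615 × 12/5 = 68676.

68676 frames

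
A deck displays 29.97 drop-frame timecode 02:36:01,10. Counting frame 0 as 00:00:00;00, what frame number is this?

280558

Complete 10-minute blocks: 15, each 17982 frames → 269730.
Remaining 6 whole minutes in the current block: 1800 + 5 × 1798 = 10790 frames.
Within the current minute: 1 × 30 + 10 − 2 = 38 (labels ;00/;01 skipped at this minute). Total = 269730 + 10790 + 38 = 280558.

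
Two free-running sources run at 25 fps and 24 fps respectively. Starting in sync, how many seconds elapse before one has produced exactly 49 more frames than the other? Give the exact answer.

The gap grows by |24 − 25| = 1 frame per second.
Time for a 49-frame gap: 49 ÷ (1) = 49 s.

49 seconds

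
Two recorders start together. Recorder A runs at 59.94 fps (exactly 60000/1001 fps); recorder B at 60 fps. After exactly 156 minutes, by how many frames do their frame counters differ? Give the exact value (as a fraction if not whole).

43200/77 frames

156 min = 9360 s.
A emits 60000/1001 × 9360 = 43200000/77 frames; B emits 60 × 9360 = 561600.
Difference = 43200/77 frames (≈ 561.0390); B is ahead of A.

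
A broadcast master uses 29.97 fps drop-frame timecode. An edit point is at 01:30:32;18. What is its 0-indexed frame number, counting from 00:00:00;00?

162816

Complete 10-minute blocks: 9, each 17982 frames → 161838.
Remaining 0 whole minutes in the current block: 0 frames.
Within the current minute: 32 × 30 + 18 = 978. Total = 161838 + 0 + 978 = 162816.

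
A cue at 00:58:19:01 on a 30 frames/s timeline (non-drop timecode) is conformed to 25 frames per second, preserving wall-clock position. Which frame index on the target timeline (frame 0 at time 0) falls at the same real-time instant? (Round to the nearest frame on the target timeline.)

Source frame index: (0×3600 + 58×60 + 19) × 30 + 1 = 104971.
Real time: 104971 / (30) = 104971/30 s.
Target frame: (104971/30) × (25) = 524855/6 ≈ 87475.833 → 87476.

frame 87476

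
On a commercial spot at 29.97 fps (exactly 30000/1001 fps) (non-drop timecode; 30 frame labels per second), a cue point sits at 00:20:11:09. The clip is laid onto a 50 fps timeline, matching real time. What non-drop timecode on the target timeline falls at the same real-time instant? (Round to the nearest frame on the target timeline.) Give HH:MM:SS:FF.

00:20:12:26

Source frame index: (0×3600 + 20×60 + 11) × 30 + 9 = 36339.
Real time: 36339 / (30000/1001) = 12125113/10000 s.
Target frame: (12125113/10000) × (50) = 12125113/200 ≈ 60625.565 → 60626.
At 50 labels/s: frame 60626 → 00:20:12:26.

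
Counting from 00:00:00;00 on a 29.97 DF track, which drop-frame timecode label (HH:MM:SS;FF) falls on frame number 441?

00:00:14;21

Ten DF minutes hold 17982 frames, so frame 441 lies in block 0 (frames 0–17981) with 441 frames into that block.
The block's first minute is 1800 frames and the rest 1798 each; 441 frames reaches minute 0, so 0 × 18 + 0 × 2 = 0 labels have been skipped so far.
Adding those back, label number 441 + 0 = 441 at 30 labels/s is 14 s + 21 f = 0 h 0 min 14 s frame 21, i.e. 00:00:14;21.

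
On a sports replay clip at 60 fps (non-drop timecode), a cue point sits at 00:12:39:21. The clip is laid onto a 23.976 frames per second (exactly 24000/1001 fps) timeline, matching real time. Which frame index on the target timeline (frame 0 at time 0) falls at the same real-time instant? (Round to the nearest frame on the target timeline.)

frame 18206

Source frame index: (0×3600 + 12×60 + 39) × 60 + 21 = 45561.
Real time: 45561 / (60) = 15187/20 s.
Target frame: (15187/20) × (24000/1001) = 18224400/1001 ≈ 18206.194 → 18206.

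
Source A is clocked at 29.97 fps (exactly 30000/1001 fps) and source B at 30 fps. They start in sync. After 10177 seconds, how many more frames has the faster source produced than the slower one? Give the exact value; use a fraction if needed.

305310/1001 frames

A emits 30000/1001 × 10177 = 305310000/1001 frames; B emits 30 × 10177 = 305310.
Difference = 305310/1001 frames (≈ 305.0050); B is ahead of A.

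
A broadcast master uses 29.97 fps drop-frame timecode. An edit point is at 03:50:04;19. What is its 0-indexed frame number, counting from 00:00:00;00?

413725

Complete 10-minute blocks: 23, each 17982 frames → 413586.
Remaining 0 whole minutes in the current block: 0 frames.
Within the current minute: 4 × 30 + 19 = 139. Total = 413586 + 0 + 139 = 413725.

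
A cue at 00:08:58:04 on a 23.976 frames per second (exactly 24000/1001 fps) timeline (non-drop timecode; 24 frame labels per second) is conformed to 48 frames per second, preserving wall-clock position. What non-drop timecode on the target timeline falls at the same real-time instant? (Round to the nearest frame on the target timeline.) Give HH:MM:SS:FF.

00:08:58:34

Source frame index: (0×3600 + 8×60 + 58) × 24 + 4 = 12916.
Real time: 12916 / (24000/1001) = 3232229/6000 s.
Target frame: (3232229/6000) × (48) = 3232229/125 ≈ 25857.832 → 25858.
At 48 labels/s: frame 25858 → 00:08:58:34.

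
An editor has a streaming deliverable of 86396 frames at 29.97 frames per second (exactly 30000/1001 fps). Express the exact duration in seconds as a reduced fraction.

21620599/7500 seconds

Running time = 86396 ÷ (30000/1001) = 86396 × 1001/30000 = 21620599/7500 s.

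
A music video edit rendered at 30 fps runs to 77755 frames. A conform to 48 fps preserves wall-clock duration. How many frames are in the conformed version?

Target frames = source frames × (target rate / source rate) = 77755 × (48)/(30) = 77755 × 8/5 = 124408.

124408 frames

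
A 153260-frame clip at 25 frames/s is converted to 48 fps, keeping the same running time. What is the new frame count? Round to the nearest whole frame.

294259 frames

Frames at target rate = 153260 × (48) / (25) = 1471296/5 ≈ 294259.200.
Nearest whole frame: 294259.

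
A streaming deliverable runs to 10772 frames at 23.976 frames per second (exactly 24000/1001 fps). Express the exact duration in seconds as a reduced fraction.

Running time = 10772 ÷ (24000/1001) = 10772 × 1001/24000 = 2695693/6000 s.

2695693/6000 seconds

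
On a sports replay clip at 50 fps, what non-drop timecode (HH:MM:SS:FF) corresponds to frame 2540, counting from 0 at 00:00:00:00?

2540 ÷ 50 = 50 full seconds, remainder 40 frames.
50 s = 0 h 0 min 50 s.
Timecode: 00:00:50:40.

00:00:50:40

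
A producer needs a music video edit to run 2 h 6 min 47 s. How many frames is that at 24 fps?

182568 frames

2 h 6 min 47 s = 7607 s.
Frames = 7607 × 24 = 182568.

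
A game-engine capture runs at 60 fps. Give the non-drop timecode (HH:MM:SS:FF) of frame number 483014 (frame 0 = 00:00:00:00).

483014 ÷ 60 = 8050 full seconds, remainder 14 frames.
8050 s = 2 h 14 min 10 s.
Timecode: 02:14:10:14.

02:14:10:14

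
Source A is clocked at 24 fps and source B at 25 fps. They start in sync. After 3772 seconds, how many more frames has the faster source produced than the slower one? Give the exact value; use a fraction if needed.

3772 frames

A emits 24 × 3772 = 90528 frames; B emits 25 × 3772 = 94300.
Difference = 3772 frames; B is ahead of A.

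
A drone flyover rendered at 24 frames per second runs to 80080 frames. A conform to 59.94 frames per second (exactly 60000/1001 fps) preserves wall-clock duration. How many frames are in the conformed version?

Target frames = source frames × (target rate / source rate) = 80080 × (60000/1001)/(24) = 80080 × 2500/1001 = 200000.

200000 frames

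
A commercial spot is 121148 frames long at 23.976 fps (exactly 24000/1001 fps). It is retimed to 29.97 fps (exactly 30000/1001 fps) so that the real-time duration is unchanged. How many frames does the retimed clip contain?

Target frames = source frames × (target rate / source rate) = 121148 × (30000/1001)/(24000/1001) = 121148 × 5/4 = 151435.

151435 frames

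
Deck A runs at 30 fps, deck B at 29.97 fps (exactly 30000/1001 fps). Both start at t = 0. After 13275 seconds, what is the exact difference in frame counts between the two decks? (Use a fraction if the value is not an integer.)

A emits 30 × 13275 = 398250 frames; B emits 30000/1001 × 13275 = 398250000/1001.
Difference = 398250/1001 frames (≈ 397.8521); B is behind A.

398250/1001 frames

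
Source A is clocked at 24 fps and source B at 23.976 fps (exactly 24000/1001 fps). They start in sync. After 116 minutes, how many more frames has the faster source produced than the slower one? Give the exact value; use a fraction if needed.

116 min = 6960 s.
A emits 24 × 6960 = 167040 frames; B emits 24000/1001 × 6960 = 167040000/1001.
Difference = 167040/1001 frames (≈ 166.8731); B is behind A.

167040/1001 frames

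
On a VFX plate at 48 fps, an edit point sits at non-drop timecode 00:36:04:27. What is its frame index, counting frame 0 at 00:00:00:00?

frame 103899

Total seconds to the label: (0 × 3600 + 36 × 60 + 4) = 2164.
Frame index = 2164 × 48 + 27 = 103899.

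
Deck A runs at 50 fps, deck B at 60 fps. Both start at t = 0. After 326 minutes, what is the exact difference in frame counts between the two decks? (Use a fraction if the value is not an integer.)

326 min = 19560 s.
A emits 50 × 19560 = 978000 frames; B emits 60 × 19560 = 1173600.
Difference = 195600 frames; B is ahead of A.

195600 frames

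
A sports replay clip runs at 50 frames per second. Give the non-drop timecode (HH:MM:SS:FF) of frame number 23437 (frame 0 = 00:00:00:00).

00:07:48:37

23437 ÷ 50 = 468 full seconds, remainder 37 frames.
468 s = 0 h 7 min 48 s.
Timecode: 00:07:48:37.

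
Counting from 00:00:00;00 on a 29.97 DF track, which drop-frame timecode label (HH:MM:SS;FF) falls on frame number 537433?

04:58:52;11

Each 10-minute DF block holds 10 × 60 × 30 − 9 × 2 = 17982 frames. 537433 ÷ 17982 → 29 full blocks, remainder 15955.
Within the partial block the first minute is 1800 frames and each further minute 1798, so 8 further minute boundaries passed. Total skipped labels = 18 × 29 + 2 × 8 = 538.
Non-drop label index = 537433 + 538 = 537971; at 30 labels/s that is 04:58:52:11, i.e. DF 04:58:52;11.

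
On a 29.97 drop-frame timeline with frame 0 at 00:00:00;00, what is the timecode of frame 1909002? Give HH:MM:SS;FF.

17:41:37;02

Each 10-minute DF block holds 10 × 60 × 30 − 9 × 2 = 17982 frames. 1909002 ÷ 17982 → 106 full blocks, remainder 2910.
Within the partial block the first minute is 1800 frames and each further minute 1798, so 1 further minute boundary passed. Total skipped labels = 18 × 106 + 2 × 1 = 1910.
Non-drop label index = 1909002 + 1910 = 1910912; at 30 labels/s that is 17:41:37:02, i.e. DF 17:41:37;02.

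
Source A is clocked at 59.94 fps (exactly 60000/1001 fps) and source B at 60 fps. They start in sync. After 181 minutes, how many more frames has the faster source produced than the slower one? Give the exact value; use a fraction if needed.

651600/1001 frames

181 min = 10860 s.
A emits 60000/1001 × 10860 = 651600000/1001 frames; B emits 60 × 10860 = 651600.
Difference = 651600/1001 frames (≈ 650.9491); B is ahead of A.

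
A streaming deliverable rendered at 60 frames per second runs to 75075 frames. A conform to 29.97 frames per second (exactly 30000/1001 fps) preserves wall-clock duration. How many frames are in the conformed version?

37500 frames

Target frames = source frames × (target rate / source rate) = 75075 × (30000/1001)/(60) = 75075 × 500/1001 = 37500.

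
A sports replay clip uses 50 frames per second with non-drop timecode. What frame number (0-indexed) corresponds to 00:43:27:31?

Total seconds to the label: (0 × 3600 + 43 × 60 + 27) = 2607.
Frame index = 2607 × 50 + 31 = 130381.

130381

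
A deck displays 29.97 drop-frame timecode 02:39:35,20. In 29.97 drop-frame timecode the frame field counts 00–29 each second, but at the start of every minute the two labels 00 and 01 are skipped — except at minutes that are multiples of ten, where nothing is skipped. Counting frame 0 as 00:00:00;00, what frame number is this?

286982

Complete 10-minute blocks: 15, each 17982 frames → 269730.
Remaining 9 whole minutes in the current block: 1800 + 8 × 1798 = 16184 frames.
Within the current minute: 35 × 30 + 20 − 2 = 1068 (labels ;00/;01 skipped at this minute). Total = 269730 + 16184 + 1068 = 286982.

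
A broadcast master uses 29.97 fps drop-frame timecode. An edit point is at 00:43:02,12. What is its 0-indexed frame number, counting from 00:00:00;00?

Complete 10-minute blocks: 4, each 17982 frames → 71928.
Remaining 3 whole minutes in the current block: 1800 + 2 × 1798 = 5396 frames.
Within the current minute: 2 × 30 + 12 − 2 = 70 (labels ;00/;01 skipped at this minute). Total = 71928 + 5396 + 70 = 77394.

77394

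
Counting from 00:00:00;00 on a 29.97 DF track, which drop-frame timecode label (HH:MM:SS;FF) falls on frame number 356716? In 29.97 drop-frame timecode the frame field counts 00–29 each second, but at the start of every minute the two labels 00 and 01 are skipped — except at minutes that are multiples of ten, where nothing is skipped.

Each 10-minute DF block holds 10 × 60 × 30 − 9 × 2 = 17982 frames. 356716 ÷ 17982 → 19 full blocks, remainder 15058.
Within the partial block the first minute is 1800 frames and each further minute 1798, so 8 further minute boundaries passed. Total skipped labels = 18 × 19 + 2 × 8 = 358.
Non-drop label index = 356716 + 358 = 357074; at 30 labels/s that is 03:18:22:14, i.e. DF 03:18:22;14.

03:18:22;14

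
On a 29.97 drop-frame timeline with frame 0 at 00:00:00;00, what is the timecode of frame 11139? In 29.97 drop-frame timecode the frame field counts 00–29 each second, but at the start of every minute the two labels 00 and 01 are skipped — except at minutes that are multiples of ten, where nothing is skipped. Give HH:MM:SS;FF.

00:06:11;21

Ten DF minutes hold 17982 frames, so frame 11139 lies in block 0 (frames 0–17981) with 11139 frames into that block.
The block's first minute is 1800 frames and the rest 1798 each; 11139 frames reaches minute 6, so 0 × 18 + 6 × 2 = 12 labels have been skipped so far.
Adding those back, label number 11139 + 12 = 11151 at 30 labels/s is 371 s + 21 f = 0 h 6 min 11 s frame 21, i.e. 00:06:11;21.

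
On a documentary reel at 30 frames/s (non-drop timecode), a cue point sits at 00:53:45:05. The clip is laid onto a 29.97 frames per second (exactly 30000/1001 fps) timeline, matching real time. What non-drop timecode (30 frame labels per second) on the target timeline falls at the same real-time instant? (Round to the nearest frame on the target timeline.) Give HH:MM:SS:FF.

00:53:41:28

Source frame index: (0×3600 + 53×60 + 45) × 30 + 5 = 96755.
Real time: 96755 / (30) = 19351/6 s.
Target frame: (19351/6) × (30000/1001) = 96755000/1001 ≈ 96658.342 → 96658.
At 30 labels/s: frame 96658 → 00:53:41:28.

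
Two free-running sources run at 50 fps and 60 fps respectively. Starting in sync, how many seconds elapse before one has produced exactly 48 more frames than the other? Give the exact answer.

The gap grows by |60 − 50| = 10 frames per second.
Time for a 48-frame gap: 48 ÷ (10) = 4.8 s.

4.8 seconds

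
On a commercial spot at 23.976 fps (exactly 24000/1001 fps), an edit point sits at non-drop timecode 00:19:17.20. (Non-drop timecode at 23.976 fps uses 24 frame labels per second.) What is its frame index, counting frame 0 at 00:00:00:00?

Total seconds to the label: (0 × 3600 + 19 × 60 + 17) = 1157.
Frame index = 1157 × 24 + 20 = 27788.

frame 27788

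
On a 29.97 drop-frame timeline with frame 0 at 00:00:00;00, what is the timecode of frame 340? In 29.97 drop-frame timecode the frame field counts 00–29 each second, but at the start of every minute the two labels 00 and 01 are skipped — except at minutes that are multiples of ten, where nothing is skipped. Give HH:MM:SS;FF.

00:00:11;10

Each 10-minute DF block holds 10 × 60 × 30 − 9 × 2 = 17982 frames. 340 ÷ 17982 → 0 full blocks, remainder 340.
Within the partial block the first minute is 1800 frames and each further minute 1798, so 0 further minute boundaries passed. Total skipped labels = 18 × 0 + 2 × 0 = 0.
Non-drop label index = 340 + 0 = 340; at 30 labels/s that is 00:00:11:10, i.e. DF 00:00:11;10.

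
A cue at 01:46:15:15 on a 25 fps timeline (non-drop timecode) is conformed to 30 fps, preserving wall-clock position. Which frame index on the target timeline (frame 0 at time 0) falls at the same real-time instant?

Source frame index: (1×3600 + 46×60 + 15) × 25 + 15 = 159390.
Real time: 159390 / (25) = 31878/5 s.
Target frame: (31878/5) × (30) = 191268.

frame 191268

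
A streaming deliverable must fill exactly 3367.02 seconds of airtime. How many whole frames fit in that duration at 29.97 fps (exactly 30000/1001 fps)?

100909 frames

Frames = 3367.02 × 30000/1001 = 101010600/1001 ≈ 100909.6903.
Complete frames: 100909.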